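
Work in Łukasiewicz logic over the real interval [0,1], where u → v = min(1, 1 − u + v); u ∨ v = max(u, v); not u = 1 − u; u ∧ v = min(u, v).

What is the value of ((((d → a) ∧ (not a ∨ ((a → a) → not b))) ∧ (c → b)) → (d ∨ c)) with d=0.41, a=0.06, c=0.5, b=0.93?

0.85

(d → a): min(1, 1 − 0.41 + 0.06) = 0.65
not a: Łukasiewicz ¬ gives 1 − 0.06 = 0.94
(a → a): min(1, 1 − 0.06 + 0.06) = 1
not b: Łukasiewicz ¬ gives 1 − 0.93 = 0.07
((a → a) → not b): min(1, 1 − 1 + 0.07) = 0.07
(not a ∨ ((a → a) → not b)) = max(0.94, 0.07) = 0.94
((d → a) ∧ (not a ∨ ((a → a) → not b))) = min(0.65, 0.94) = 0.65
(c → b): min(1, 1 − 0.5 + 0.93) = 1
(((d → a) ∧ (not a ∨ ((a → a) → not b))) ∧ (c → b)) = min(0.65, 1) = 0.65
(d ∨ c) = max(0.41, 0.5) = 0.5
((((d → a) ∧ (not a ∨ ((a → a) → not b))) ∧ (c → b)) → (d ∨ c)): min(1, 1 − 0.65 + 0.5) = 0.85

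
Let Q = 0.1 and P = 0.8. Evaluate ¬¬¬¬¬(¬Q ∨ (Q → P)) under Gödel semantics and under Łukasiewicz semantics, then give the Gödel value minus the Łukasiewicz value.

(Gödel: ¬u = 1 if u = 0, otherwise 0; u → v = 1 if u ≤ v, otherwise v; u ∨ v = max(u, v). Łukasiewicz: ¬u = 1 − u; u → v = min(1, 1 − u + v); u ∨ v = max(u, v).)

Gödel evaluation:
  ¬Q: Gödel ¬ of 0.1 = 0 (operand ≠ 0)
  (Q → P): 0.1 ≤ 0.8, so result = 1
  (¬Q ∨ (Q → P)) = max(0, 1) = 1
  ¬(¬Q ∨ (Q → P)): Gödel ¬ of 1 = 0 (operand ≠ 0)
  ¬¬(¬Q ∨ (Q → P)): Gödel ¬ of 0 = 1 (operand is 0)
  ¬¬¬(¬Q ∨ (Q → P)): Gödel ¬ of 1 = 0 (operand ≠ 0)
  ¬¬¬¬(¬Q ∨ (Q → P)): Gödel ¬ of 0 = 1 (operand is 0)
  ¬¬¬¬¬(¬Q ∨ (Q → P)): Gödel ¬ of 1 = 0 (operand ≠ 0)
  Gödel value = 0
Łukasiewicz evaluation:
  ¬Q: Łukasiewicz ¬ gives 1 − 0.1 = 0.9
  (Q → P): min(1, 1 − 0.1 + 0.8) = 1
  (¬Q ∨ (Q → P)) = max(0.9, 1) = 1
  ¬(¬Q ∨ (Q → P)): Łukasiewicz ¬ gives 1 − 1 = 0
  ¬¬(¬Q ∨ (Q → P)): Łukasiewicz ¬ gives 1 − 0 = 1
  ¬¬¬(¬Q ∨ (Q → P)): Łukasiewicz ¬ gives 1 − 1 = 0
  ¬¬¬¬(¬Q ∨ (Q → P)): Łukasiewicz ¬ gives 1 − 0 = 1
  ¬¬¬¬¬(¬Q ∨ (Q → P)): Łukasiewicz ¬ gives 1 − 1 = 0
  Łukasiewicz value = 0
Difference: 0 − 0 = 0.00

0.00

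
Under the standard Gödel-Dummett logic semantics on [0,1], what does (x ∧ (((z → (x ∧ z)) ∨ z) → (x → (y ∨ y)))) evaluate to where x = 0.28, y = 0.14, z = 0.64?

(x ∧ z) = min(0.28, 0.64) = 0.28
(z → (x ∧ z)): 0.64 > 0.28, so result = 0.28
((z → (x ∧ z)) ∨ z) = max(0.28, 0.64) = 0.64
(y ∨ y) = max(0.14, 0.14) = 0.14
(x → (y ∨ y)): 0.28 > 0.14, so result = 0.14
(((z → (x ∧ z)) ∨ z) → (x → (y ∨ y))): 0.64 > 0.14, so result = 0.14
(x ∧ (((z → (x ∧ z)) ∨ z) → (x → (y ∨ y)))) = min(0.28, 0.14) = 0.14

0.14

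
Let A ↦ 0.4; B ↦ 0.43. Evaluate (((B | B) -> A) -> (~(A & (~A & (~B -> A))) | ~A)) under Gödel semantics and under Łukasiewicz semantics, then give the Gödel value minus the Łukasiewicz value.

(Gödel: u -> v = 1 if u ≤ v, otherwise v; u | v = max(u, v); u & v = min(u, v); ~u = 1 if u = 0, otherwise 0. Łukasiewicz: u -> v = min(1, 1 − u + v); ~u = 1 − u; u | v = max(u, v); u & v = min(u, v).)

0.37

Gödel evaluation:
  (B | B) = max(0.43, 0.43) = 0.43
  ((B | B) -> A): 0.43 > 0.4, so result = 0.4
  ~A: Gödel ¬ of 0.4 = 0 (operand ≠ 0)
  ~B: Gödel ¬ of 0.43 = 0 (operand ≠ 0)
  (~B -> A): 0 ≤ 0.4, so result = 1
  (~A & (~B -> A)) = min(0, 1) = 0
  (A & (~A & (~B -> A))) = min(0.4, 0) = 0
  ~(A & (~A & (~B -> A))): Gödel ¬ of 0 = 1 (operand is 0)
  ~A: Gödel ¬ of 0.4 = 0 (operand ≠ 0)
  (~(A & (~A & (~B -> A))) | ~A) = max(1, 0) = 1
  (((B | B) -> A) -> (~(A & (~A & (~B -> A))) | ~A)): 0.4 ≤ 1, so result = 1
  Gödel value = 1
Łukasiewicz evaluation:
  (B | B) = max(0.43, 0.43) = 0.43
  ((B | B) -> A): min(1, 1 − 0.43 + 0.4) = 0.97
  ~A: Łukasiewicz ¬ gives 1 − 0.4 = 0.6
  ~B: Łukasiewicz ¬ gives 1 − 0.43 = 0.57
  (~B -> A): min(1, 1 − 0.57 + 0.4) = 0.83
  (~A & (~B -> A)) = min(0.6, 0.83) = 0.6
  (A & (~A & (~B -> A))) = min(0.4, 0.6) = 0.4
  ~(A & (~A & (~B -> A))): Łukasiewicz ¬ gives 1 − 0.4 = 0.6
  ~A: Łukasiewicz ¬ gives 1 − 0.4 = 0.6
  (~(A & (~A & (~B -> A))) | ~A) = max(0.6, 0.6) = 0.6
  (((B | B) -> A) -> (~(A & (~A & (~B -> A))) | ~A)): min(1, 1 − 0.97 + 0.6) = 0.63
  Łukasiewicz value = 0.63
Difference: 1 − 0.63 = 0.37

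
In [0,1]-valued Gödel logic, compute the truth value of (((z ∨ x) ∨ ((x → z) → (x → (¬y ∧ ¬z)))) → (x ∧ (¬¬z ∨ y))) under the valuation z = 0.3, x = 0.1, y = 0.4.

(z ∨ x) = max(0.3, 0.1) = 0.3
(x → z): 0.1 ≤ 0.3, so result = 1
¬y: Gödel ¬ of 0.4 = 0 (operand ≠ 0)
¬z: Gödel ¬ of 0.3 = 0 (operand ≠ 0)
(¬y ∧ ¬z) = min(0, 0) = 0
(x → (¬y ∧ ¬z)): 0.1 > 0, so result = 0
((x → z) → (x → (¬y ∧ ¬z))): 1 > 0, so result = 0
((z ∨ x) ∨ ((x → z) → (x → (¬y ∧ ¬z)))) = max(0.3, 0) = 0.3
¬z: Gödel ¬ of 0.3 = 0 (operand ≠ 0)
¬¬z: Gödel ¬ of 0 = 1 (operand is 0)
(¬¬z ∨ y) = max(1, 0.4) = 1
(x ∧ (¬¬z ∨ y)) = min(0.1, 1) = 0.1
(((z ∨ x) ∨ ((x → z) → (x → (¬y ∧ ¬z)))) → (x ∧ (¬¬z ∨ y))): 0.3 > 0.1, so result = 0.1

0.10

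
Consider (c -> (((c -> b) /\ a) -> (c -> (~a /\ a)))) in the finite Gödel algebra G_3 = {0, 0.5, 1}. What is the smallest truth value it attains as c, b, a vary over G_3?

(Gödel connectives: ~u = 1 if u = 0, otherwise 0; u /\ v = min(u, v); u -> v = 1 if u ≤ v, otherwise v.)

0.00

The minimum is attained at c = 0.5, b = 0.5, a = 0.5:
  (c -> b): 0.5 ≤ 0.5, so result = 1
  ((c -> b) /\ a) = min(1, 0.5) = 0.5
  ~a: Gödel ¬ of 0.5 = 0 (operand ≠ 0)
  (~a /\ a) = min(0, 0.5) = 0
  (c -> (~a /\ a)): 0.5 > 0, so result = 0
  (((c -> b) /\ a) -> (c -> (~a /\ a))): 0.5 > 0, so result = 0
  (c -> (((c -> b) /\ a) -> (c -> (~a /\ a)))): 0.5 > 0, so result = 0
Checking all 27 assignments confirms none give a value below 0.00.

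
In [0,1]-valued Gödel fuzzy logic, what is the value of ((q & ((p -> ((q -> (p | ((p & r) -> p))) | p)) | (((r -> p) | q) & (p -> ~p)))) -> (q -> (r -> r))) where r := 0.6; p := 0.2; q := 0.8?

1.00

(p & r) = min(0.2, 0.6) = 0.2
((p & r) -> p): 0.2 ≤ 0.2, so result = 1
(p | ((p & r) -> p)) = max(0.2, 1) = 1
(q -> (p | ((p & r) -> p))): 0.8 ≤ 1, so result = 1
((q -> (p | ((p & r) -> p))) | p) = max(1, 0.2) = 1
(p -> ((q -> (p | ((p & r) -> p))) | p)): 0.2 ≤ 1, so result = 1
(r -> p): 0.6 > 0.2, so result = 0.2
((r -> p) | q) = max(0.2, 0.8) = 0.8
~p: Gödel ¬ of 0.2 = 0 (operand ≠ 0)
(p -> ~p): 0.2 > 0, so result = 0
(((r -> p) | q) & (p -> ~p)) = min(0.8, 0) = 0
((p -> ((q -> (p | ((p & r) -> p))) | p)) | (((r -> p) | q) & (p -> ~p))) = max(1, 0) = 1
(q & ((p -> ((q -> (p | ((p & r) -> p))) | p)) | (((r -> p) | q) & (p -> ~p)))) = min(0.8, 1) = 0.8
(r -> r): 0.6 ≤ 0.6, so result = 1
(q -> (r -> r)): 0.8 ≤ 1, so result = 1
((q & ((p -> ((q -> (p | ((p & r) -> p))) | p)) | (((r -> p) | q) & (p -> ~p)))) -> (q -> (r -> r))): 0.8 ≤ 1, so result = 1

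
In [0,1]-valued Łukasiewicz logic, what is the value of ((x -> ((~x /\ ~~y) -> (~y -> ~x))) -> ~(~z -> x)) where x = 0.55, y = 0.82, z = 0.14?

0.31

~x: Łukasiewicz ¬ gives 1 − 0.55 = 0.45
~y: Łukasiewicz ¬ gives 1 − 0.82 = 0.18
~~y: Łukasiewicz ¬ gives 1 − 0.18 = 0.82
(~x /\ ~~y) = min(0.45, 0.82) = 0.45
~y: Łukasiewicz ¬ gives 1 − 0.82 = 0.18
~x: Łukasiewicz ¬ gives 1 − 0.55 = 0.45
(~y -> ~x): min(1, 1 − 0.18 + 0.45) = 1
((~x /\ ~~y) -> (~y -> ~x)): min(1, 1 − 0.45 + 1) = 1
(x -> ((~x /\ ~~y) -> (~y -> ~x))): min(1, 1 − 0.55 + 1) = 1
~z: Łukasiewicz ¬ gives 1 − 0.14 = 0.86
(~z -> x): min(1, 1 − 0.86 + 0.55) = 0.69
~(~z -> x): Łukasiewicz ¬ gives 1 − 0.69 = 0.31
((x -> ((~x /\ ~~y) -> (~y -> ~x))) -> ~(~z -> x)): min(1, 1 − 1 + 0.31) = 0.31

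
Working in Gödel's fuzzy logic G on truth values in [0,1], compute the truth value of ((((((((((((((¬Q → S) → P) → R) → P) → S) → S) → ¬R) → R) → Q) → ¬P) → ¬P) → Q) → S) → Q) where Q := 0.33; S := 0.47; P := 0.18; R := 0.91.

0.33

¬Q: Gödel ¬ of 0.33 = 0 (operand ≠ 0)
(¬Q → S): 0 ≤ 0.47, so result = 1
((¬Q → S) → P): 1 > 0.18, so result = 0.18
(((¬Q → S) → P) → R): 0.18 ≤ 0.91, so result = 1
((((¬Q → S) → P) → R) → P): 1 > 0.18, so result = 0.18
(((((¬Q → S) → P) → R) → P) → S): 0.18 ≤ 0.47, so result = 1
((((((¬Q → S) → P) → R) → P) → S) → S): 1 > 0.47, so result = 0.47
¬R: Gödel ¬ of 0.91 = 0 (operand ≠ 0)
(((((((¬Q → S) → P) → R) → P) → S) → S) → ¬R): 0.47 > 0, so result = 0
((((((((¬Q → S) → P) → R) → P) → S) → S) → ¬R) → R): 0 ≤ 0.91, so result = 1
(((((((((¬Q → S) → P) → R) → P) → S) → S) → ¬R) → R) → Q): 1 > 0.33, so result = 0.33
¬P: Gödel ¬ of 0.18 = 0 (operand ≠ 0)
((((((((((¬Q → S) → P) → R) → P) → S) → S) → ¬R) → R) → Q) → ¬P): 0.33 > 0, so result = 0
¬P: Gödel ¬ of 0.18 = 0 (operand ≠ 0)
(((((((((((¬Q → S) → P) → R) → P) → S) → S) → ¬R) → R) → Q) → ¬P) → ¬P): 0 ≤ 0, so result = 1
((((((((((((¬Q → S) → P) → R) → P) → S) → S) → ¬R) → R) → Q) → ¬P) → ¬P) → Q): 1 > 0.33, so result = 0.33
(((((((((((((¬Q → S) → P) → R) → P) → S) → S) → ¬R) → R) → Q) → ¬P) → ¬P) → Q) → S): 0.33 ≤ 0.47, so result = 1
((((((((((((((¬Q → S) → P) → R) → P) → S) → S) → ¬R) → R) → Q) → ¬P) → ¬P) → Q) → S) → Q): 1 > 0.33, so result = 0.33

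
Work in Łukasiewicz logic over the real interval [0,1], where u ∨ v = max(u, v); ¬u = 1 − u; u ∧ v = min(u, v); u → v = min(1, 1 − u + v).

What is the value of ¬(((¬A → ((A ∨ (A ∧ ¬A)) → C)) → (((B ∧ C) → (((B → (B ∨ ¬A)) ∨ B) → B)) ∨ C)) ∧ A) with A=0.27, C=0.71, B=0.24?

0.73

¬A: Łukasiewicz ¬ gives 1 − 0.27 = 0.73
¬A: Łukasiewicz ¬ gives 1 − 0.27 = 0.73
(A ∧ ¬A) = min(0.27, 0.73) = 0.27
(A ∨ (A ∧ ¬A)) = max(0.27, 0.27) = 0.27
((A ∨ (A ∧ ¬A)) → C): min(1, 1 − 0.27 + 0.71) = 1
(¬A → ((A ∨ (A ∧ ¬A)) → C)): min(1, 1 − 0.73 + 1) = 1
(B ∧ C) = min(0.24, 0.71) = 0.24
¬A: Łukasiewicz ¬ gives 1 − 0.27 = 0.73
(B ∨ ¬A) = max(0.24, 0.73) = 0.73
(B → (B ∨ ¬A)): min(1, 1 − 0.24 + 0.73) = 1
((B → (B ∨ ¬A)) ∨ B) = max(1, 0.24) = 1
(((B → (B ∨ ¬A)) ∨ B) → B): min(1, 1 − 1 + 0.24) = 0.24
((B ∧ C) → (((B → (B ∨ ¬A)) ∨ B) → B)): min(1, 1 − 0.24 + 0.24) = 1
(((B ∧ C) → (((B → (B ∨ ¬A)) ∨ B) → B)) ∨ C) = max(1, 0.71) = 1
((¬A → ((A ∨ (A ∧ ¬A)) → C)) → (((B ∧ C) → (((B → (B ∨ ¬A)) ∨ B) → B)) ∨ C)): min(1, 1 − 1 + 1) = 1
(((¬A → ((A ∨ (A ∧ ¬A)) → C)) → (((B ∧ C) → (((B → (B ∨ ¬A)) ∨ B) → B)) ∨ C)) ∧ A) = min(1, 0.27) = 0.27
¬(((¬A → ((A ∨ (A ∧ ¬A)) → C)) → (((B ∧ C) → (((B → (B ∨ ¬A)) ∨ B) → B)) ∨ C)) ∧ A): Łukasiewicz ¬ gives 1 − 0.27 = 0.73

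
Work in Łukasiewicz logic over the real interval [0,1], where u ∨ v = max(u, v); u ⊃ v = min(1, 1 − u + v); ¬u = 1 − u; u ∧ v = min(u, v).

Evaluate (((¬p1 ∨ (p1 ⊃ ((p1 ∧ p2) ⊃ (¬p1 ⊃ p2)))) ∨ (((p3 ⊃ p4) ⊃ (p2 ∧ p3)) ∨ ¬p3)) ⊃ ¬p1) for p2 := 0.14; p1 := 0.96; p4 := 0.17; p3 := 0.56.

¬p1: Łukasiewicz ¬ gives 1 − 0.96 = 0.04
(p1 ∧ p2) = min(0.96, 0.14) = 0.14
¬p1: Łukasiewicz ¬ gives 1 − 0.96 = 0.04
(¬p1 ⊃ p2): min(1, 1 − 0.04 + 0.14) = 1
((p1 ∧ p2) ⊃ (¬p1 ⊃ p2)): min(1, 1 − 0.14 + 1) = 1
(p1 ⊃ ((p1 ∧ p2) ⊃ (¬p1 ⊃ p2))): min(1, 1 − 0.96 + 1) = 1
(¬p1 ∨ (p1 ⊃ ((p1 ∧ p2) ⊃ (¬p1 ⊃ p2)))) = max(0.04, 1) = 1
(p3 ⊃ p4): min(1, 1 − 0.56 + 0.17) = 0.61
(p2 ∧ p3) = min(0.14, 0.56) = 0.14
((p3 ⊃ p4) ⊃ (p2 ∧ p3)): min(1, 1 − 0.61 + 0.14) = 0.53
¬p3: Łukasiewicz ¬ gives 1 − 0.56 = 0.44
(((p3 ⊃ p4) ⊃ (p2 ∧ p3)) ∨ ¬p3) = max(0.53, 0.44) = 0.53
((¬p1 ∨ (p1 ⊃ ((p1 ∧ p2) ⊃ (¬p1 ⊃ p2)))) ∨ (((p3 ⊃ p4) ⊃ (p2 ∧ p3)) ∨ ¬p3)) = max(1, 0.53) = 1
¬p1: Łukasiewicz ¬ gives 1 − 0.96 = 0.04
(((¬p1 ∨ (p1 ⊃ ((p1 ∧ p2) ⊃ (¬p1 ⊃ p2)))) ∨ (((p3 ⊃ p4) ⊃ (p2 ∧ p3)) ∨ ¬p3)) ⊃ ¬p1): min(1, 1 − 1 + 0.04) = 0.04

0.04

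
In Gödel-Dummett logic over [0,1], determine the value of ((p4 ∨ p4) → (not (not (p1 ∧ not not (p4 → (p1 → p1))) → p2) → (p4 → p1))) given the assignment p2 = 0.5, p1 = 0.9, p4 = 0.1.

1.00

(p4 ∨ p4) = max(0.1, 0.1) = 0.1
(p1 → p1): 0.9 ≤ 0.9, so result = 1
(p4 → (p1 → p1)): 0.1 ≤ 1, so result = 1
not (p4 → (p1 → p1)): Gödel ¬ of 1 = 0 (operand ≠ 0)
not not (p4 → (p1 → p1)): Gödel ¬ of 0 = 1 (operand is 0)
(p1 ∧ not not (p4 → (p1 → p1))) = min(0.9, 1) = 0.9
not (p1 ∧ not not (p4 → (p1 → p1))): Gödel ¬ of 0.9 = 0 (operand ≠ 0)
(not (p1 ∧ not not (p4 → (p1 → p1))) → p2): 0 ≤ 0.5, so result = 1
not (not (p1 ∧ not not (p4 → (p1 → p1))) → p2): Gödel ¬ of 1 = 0 (operand ≠ 0)
(p4 → p1): 0.1 ≤ 0.9, so result = 1
(not (not (p1 ∧ not not (p4 → (p1 → p1))) → p2) → (p4 → p1)): 0 ≤ 1, so result = 1
((p4 ∨ p4) → (not (not (p1 ∧ not not (p4 → (p1 → p1))) → p2) → (p4 → p1))): 0.1 ≤ 1, so result = 1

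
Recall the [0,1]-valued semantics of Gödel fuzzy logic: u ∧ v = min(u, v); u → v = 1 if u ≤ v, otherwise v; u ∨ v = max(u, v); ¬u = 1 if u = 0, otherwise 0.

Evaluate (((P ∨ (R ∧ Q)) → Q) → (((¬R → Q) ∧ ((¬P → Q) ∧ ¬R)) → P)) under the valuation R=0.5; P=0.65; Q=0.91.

1.00

(R ∧ Q) = min(0.5, 0.91) = 0.5
(P ∨ (R ∧ Q)) = max(0.65, 0.5) = 0.65
((P ∨ (R ∧ Q)) → Q): 0.65 ≤ 0.91, so result = 1
¬R: Gödel ¬ of 0.5 = 0 (operand ≠ 0)
(¬R → Q): 0 ≤ 0.91, so result = 1
¬P: Gödel ¬ of 0.65 = 0 (operand ≠ 0)
(¬P → Q): 0 ≤ 0.91, so result = 1
¬R: Gödel ¬ of 0.5 = 0 (operand ≠ 0)
((¬P → Q) ∧ ¬R) = min(1, 0) = 0
((¬R → Q) ∧ ((¬P → Q) ∧ ¬R)) = min(1, 0) = 0
(((¬R → Q) ∧ ((¬P → Q) ∧ ¬R)) → P): 0 ≤ 0.65, so result = 1
(((P ∨ (R ∧ Q)) → Q) → (((¬R → Q) ∧ ((¬P → Q) ∧ ¬R)) → P)): 1 ≤ 1, so result = 1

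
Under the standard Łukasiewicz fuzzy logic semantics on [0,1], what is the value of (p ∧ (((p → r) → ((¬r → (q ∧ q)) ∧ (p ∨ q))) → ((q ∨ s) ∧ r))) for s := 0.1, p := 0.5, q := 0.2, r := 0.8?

0.50

(p → r): min(1, 1 − 0.5 + 0.8) = 1
¬r: Łukasiewicz ¬ gives 1 − 0.8 = 0.2
(q ∧ q) = min(0.2, 0.2) = 0.2
(¬r → (q ∧ q)): min(1, 1 − 0.2 + 0.2) = 1
(p ∨ q) = max(0.5, 0.2) = 0.5
((¬r → (q ∧ q)) ∧ (p ∨ q)) = min(1, 0.5) = 0.5
((p → r) → ((¬r → (q ∧ q)) ∧ (p ∨ q))): min(1, 1 − 1 + 0.5) = 0.5
(q ∨ s) = max(0.2, 0.1) = 0.2
((q ∨ s) ∧ r) = min(0.2, 0.8) = 0.2
(((p → r) → ((¬r → (q ∧ q)) ∧ (p ∨ q))) → ((q ∨ s) ∧ r)): min(1, 1 − 0.5 + 0.2) = 0.7
(p ∧ (((p → r) → ((¬r → (q ∧ q)) ∧ (p ∨ q))) → ((q ∨ s) ∧ r))) = min(0.5, 0.7) = 0.5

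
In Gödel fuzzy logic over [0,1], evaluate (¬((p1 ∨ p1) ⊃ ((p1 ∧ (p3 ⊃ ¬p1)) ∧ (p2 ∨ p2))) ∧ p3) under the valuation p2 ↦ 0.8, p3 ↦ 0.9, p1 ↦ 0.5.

(p1 ∨ p1) = max(0.5, 0.5) = 0.5
¬p1: Gödel ¬ of 0.5 = 0 (operand ≠ 0)
(p3 ⊃ ¬p1): 0.9 > 0, so result = 0
(p1 ∧ (p3 ⊃ ¬p1)) = min(0.5, 0) = 0
(p2 ∨ p2) = max(0.8, 0.8) = 0.8
((p1 ∧ (p3 ⊃ ¬p1)) ∧ (p2 ∨ p2)) = min(0, 0.8) = 0
((p1 ∨ p1) ⊃ ((p1 ∧ (p3 ⊃ ¬p1)) ∧ (p2 ∨ p2))): 0.5 > 0, so result = 0
¬((p1 ∨ p1) ⊃ ((p1 ∧ (p3 ⊃ ¬p1)) ∧ (p2 ∨ p2))): Gödel ¬ of 0 = 1 (operand is 0)
(¬((p1 ∨ p1) ⊃ ((p1 ∧ (p3 ⊃ ¬p1)) ∧ (p2 ∨ p2))) ∧ p3) = min(1, 0.9) = 0.9

0.90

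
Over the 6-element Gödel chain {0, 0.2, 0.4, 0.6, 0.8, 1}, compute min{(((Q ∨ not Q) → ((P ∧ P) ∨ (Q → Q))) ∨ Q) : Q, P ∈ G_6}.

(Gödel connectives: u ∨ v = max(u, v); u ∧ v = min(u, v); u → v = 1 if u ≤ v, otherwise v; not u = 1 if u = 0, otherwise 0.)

1.00

Every assignment gives 1. For instance at Q = 0, P = 0:
  not Q: Gödel ¬ of 0 = 1 (operand is 0)
  (Q ∨ not Q) = max(0, 1) = 1
  (P ∧ P) = min(0, 0) = 0
  (Q → Q): 0 ≤ 0, so result = 1
  ((P ∧ P) ∨ (Q → Q)) = max(0, 1) = 1
  ((Q ∨ not Q) → ((P ∧ P) ∨ (Q → Q))): 1 ≤ 1, so result = 1
  (((Q ∨ not Q) → ((P ∧ P) ∨ (Q → Q))) ∨ Q) = max(1, 0) = 1
All 36 assignments give value 1 — the formula is a G_6-tautology.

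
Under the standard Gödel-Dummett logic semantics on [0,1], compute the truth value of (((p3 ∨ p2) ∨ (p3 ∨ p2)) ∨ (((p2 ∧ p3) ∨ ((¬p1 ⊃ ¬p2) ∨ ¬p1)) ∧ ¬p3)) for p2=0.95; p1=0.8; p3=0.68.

(p3 ∨ p2) = max(0.68, 0.95) = 0.95
(p3 ∨ p2) = max(0.68, 0.95) = 0.95
((p3 ∨ p2) ∨ (p3 ∨ p2)) = max(0.95, 0.95) = 0.95
(p2 ∧ p3) = min(0.95, 0.68) = 0.68
¬p1: Gödel ¬ of 0.8 = 0 (operand ≠ 0)
¬p2: Gödel ¬ of 0.95 = 0 (operand ≠ 0)
(¬p1 ⊃ ¬p2): 0 ≤ 0, so result = 1
¬p1: Gödel ¬ of 0.8 = 0 (operand ≠ 0)
((¬p1 ⊃ ¬p2) ∨ ¬p1) = max(1, 0) = 1
((p2 ∧ p3) ∨ ((¬p1 ⊃ ¬p2) ∨ ¬p1)) = max(0.68, 1) = 1
¬p3: Gödel ¬ of 0.68 = 0 (operand ≠ 0)
(((p2 ∧ p3) ∨ ((¬p1 ⊃ ¬p2) ∨ ¬p1)) ∧ ¬p3) = min(1, 0) = 0
(((p3 ∨ p2) ∨ (p3 ∨ p2)) ∨ (((p2 ∧ p3) ∨ ((¬p1 ⊃ ¬p2) ∨ ¬p1)) ∧ ¬p3)) = max(0.95, 0) = 0.95

0.95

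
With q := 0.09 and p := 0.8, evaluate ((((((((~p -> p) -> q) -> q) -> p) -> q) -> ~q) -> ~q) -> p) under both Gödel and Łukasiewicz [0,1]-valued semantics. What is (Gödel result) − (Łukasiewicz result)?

Gödel evaluation:
  ~p: Gödel ¬ of 0.8 = 0 (operand ≠ 0)
  (~p -> p): 0 ≤ 0.8, so result = 1
  ((~p -> p) -> q): 1 > 0.09, so result = 0.09
  (((~p -> p) -> q) -> q): 0.09 ≤ 0.09, so result = 1
  ((((~p -> p) -> q) -> q) -> p): 1 > 0.8, so result = 0.8
  (((((~p -> p) -> q) -> q) -> p) -> q): 0.8 > 0.09, so result = 0.09
  ~q: Gödel ¬ of 0.09 = 0 (operand ≠ 0)
  ((((((~p -> p) -> q) -> q) -> p) -> q) -> ~q): 0.09 > 0, so result = 0
  ~q: Gödel ¬ of 0.09 = 0 (operand ≠ 0)
  (((((((~p -> p) -> q) -> q) -> p) -> q) -> ~q) -> ~q): 0 ≤ 0, so result = 1
  ((((((((~p -> p) -> q) -> q) -> p) -> q) -> ~q) -> ~q) -> p): 1 > 0.8, so result = 0.8
  Gödel value = 0.8
Łukasiewicz evaluation:
  ~p: Łukasiewicz ¬ gives 1 − 0.8 = 0.2
  (~p -> p): min(1, 1 − 0.2 + 0.8) = 1
  ((~p -> p) -> q): min(1, 1 − 1 + 0.09) = 0.09
  (((~p -> p) -> q) -> q): min(1, 1 − 0.09 + 0.09) = 1
  ((((~p -> p) -> q) -> q) -> p): min(1, 1 − 1 + 0.8) = 0.8
  (((((~p -> p) -> q) -> q) -> p) -> q): min(1, 1 − 0.8 + 0.09) = 0.29
  ~q: Łukasiewicz ¬ gives 1 − 0.09 = 0.91
  ((((((~p -> p) -> q) -> q) -> p) -> q) -> ~q): min(1, 1 − 0.29 + 0.91) = 1
  ~q: Łukasiewicz ¬ gives 1 − 0.09 = 0.91
  (((((((~p -> p) -> q) -> q) -> p) -> q) -> ~q) -> ~q): min(1, 1 − 1 + 0.91) = 0.91
  ((((((((~p -> p) -> q) -> q) -> p) -> q) -> ~q) -> ~q) -> p): min(1, 1 − 0.91 + 0.8) = 0.89
  Łukasiewicz value = 0.89
Difference: 0.8 − 0.89 = -0.09

-0.09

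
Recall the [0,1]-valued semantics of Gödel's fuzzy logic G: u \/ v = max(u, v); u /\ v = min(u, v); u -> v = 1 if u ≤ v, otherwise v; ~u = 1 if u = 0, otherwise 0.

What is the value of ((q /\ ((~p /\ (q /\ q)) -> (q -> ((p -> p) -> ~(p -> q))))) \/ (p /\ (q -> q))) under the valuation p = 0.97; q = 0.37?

0.97

~p: Gödel ¬ of 0.97 = 0 (operand ≠ 0)
(q /\ q) = min(0.37, 0.37) = 0.37
(~p /\ (q /\ q)) = min(0, 0.37) = 0
(p -> p): 0.97 ≤ 0.97, so result = 1
(p -> q): 0.97 > 0.37, so result = 0.37
~(p -> q): Gödel ¬ of 0.37 = 0 (operand ≠ 0)
((p -> p) -> ~(p -> q)): 1 > 0, so result = 0
(q -> ((p -> p) -> ~(p -> q))): 0.37 > 0, so result = 0
((~p /\ (q /\ q)) -> (q -> ((p -> p) -> ~(p -> q)))): 0 ≤ 0, so result = 1
(q /\ ((~p /\ (q /\ q)) -> (q -> ((p -> p) -> ~(p -> q))))) = min(0.37, 1) = 0.37
(q -> q): 0.37 ≤ 0.37, so result = 1
(p /\ (q -> q)) = min(0.97, 1) = 0.97
((q /\ ((~p /\ (q /\ q)) -> (q -> ((p -> p) -> ~(p -> q))))) \/ (p /\ (q -> q))) = max(0.37, 0.97) = 0.97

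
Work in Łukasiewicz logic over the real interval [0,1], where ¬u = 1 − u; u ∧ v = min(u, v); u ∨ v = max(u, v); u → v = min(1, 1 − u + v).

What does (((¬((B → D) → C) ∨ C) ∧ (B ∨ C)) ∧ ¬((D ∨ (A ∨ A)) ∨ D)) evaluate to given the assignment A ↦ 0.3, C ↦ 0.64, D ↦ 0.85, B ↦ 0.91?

(B → D): min(1, 1 − 0.91 + 0.85) = 0.94
((B → D) → C): min(1, 1 − 0.94 + 0.64) = 0.7
¬((B → D) → C): Łukasiewicz ¬ gives 1 − 0.7 = 0.3
(¬((B → D) → C) ∨ C) = max(0.3, 0.64) = 0.64
(B ∨ C) = max(0.91, 0.64) = 0.91
((¬((B → D) → C) ∨ C) ∧ (B ∨ C)) = min(0.64, 0.91) = 0.64
(A ∨ A) = max(0.3, 0.3) = 0.3
(D ∨ (A ∨ A)) = max(0.85, 0.3) = 0.85
((D ∨ (A ∨ A)) ∨ D) = max(0.85, 0.85) = 0.85
¬((D ∨ (A ∨ A)) ∨ D): Łukasiewicz ¬ gives 1 − 0.85 = 0.15
(((¬((B → D) → C) ∨ C) ∧ (B ∨ C)) ∧ ¬((D ∨ (A ∨ A)) ∨ D)) = min(0.64, 0.15) = 0.15

0.15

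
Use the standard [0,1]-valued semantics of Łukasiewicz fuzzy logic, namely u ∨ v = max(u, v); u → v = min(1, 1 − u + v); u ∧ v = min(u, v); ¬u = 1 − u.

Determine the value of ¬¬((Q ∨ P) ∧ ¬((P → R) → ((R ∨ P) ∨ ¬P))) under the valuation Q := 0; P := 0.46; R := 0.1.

(Q ∨ P) = max(0, 0.46) = 0.46
(P → R): min(1, 1 − 0.46 + 0.1) = 0.64
(R ∨ P) = max(0.1, 0.46) = 0.46
¬P: Łukasiewicz ¬ gives 1 − 0.46 = 0.54
((R ∨ P) ∨ ¬P) = max(0.46, 0.54) = 0.54
((P → R) → ((R ∨ P) ∨ ¬P)): min(1, 1 − 0.64 + 0.54) = 0.9
¬((P → R) → ((R ∨ P) ∨ ¬P)): Łukasiewicz ¬ gives 1 − 0.9 = 0.1
((Q ∨ P) ∧ ¬((P → R) → ((R ∨ P) ∨ ¬P))) = min(0.46, 0.1) = 0.1
¬((Q ∨ P) ∧ ¬((P → R) → ((R ∨ P) ∨ ¬P))): Łukasiewicz ¬ gives 1 − 0.1 = 0.9
¬¬((Q ∨ P) ∧ ¬((P → R) → ((R ∨ P) ∨ ¬P))): Łukasiewicz ¬ gives 1 − 0.9 = 0.1

0.10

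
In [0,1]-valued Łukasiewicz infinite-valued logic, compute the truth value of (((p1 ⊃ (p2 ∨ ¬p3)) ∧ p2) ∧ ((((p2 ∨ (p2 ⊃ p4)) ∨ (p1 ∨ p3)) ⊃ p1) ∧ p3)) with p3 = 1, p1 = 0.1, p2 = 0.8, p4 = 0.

¬p3: Łukasiewicz ¬ gives 1 − 1 = 0
(p2 ∨ ¬p3) = max(0.8, 0) = 0.8
(p1 ⊃ (p2 ∨ ¬p3)): min(1, 1 − 0.1 + 0.8) = 1
((p1 ⊃ (p2 ∨ ¬p3)) ∧ p2) = min(1, 0.8) = 0.8
(p2 ⊃ p4): min(1, 1 − 0.8 + 0) = 0.2
(p2 ∨ (p2 ⊃ p4)) = max(0.8, 0.2) = 0.8
(p1 ∨ p3) = max(0.1, 1) = 1
((p2 ∨ (p2 ⊃ p4)) ∨ (p1 ∨ p3)) = max(0.8, 1) = 1
(((p2 ∨ (p2 ⊃ p4)) ∨ (p1 ∨ p3)) ⊃ p1): min(1, 1 − 1 + 0.1) = 0.1
((((p2 ∨ (p2 ⊃ p4)) ∨ (p1 ∨ p3)) ⊃ p1) ∧ p3) = min(0.1, 1) = 0.1
(((p1 ⊃ (p2 ∨ ¬p3)) ∧ p2) ∧ ((((p2 ∨ (p2 ⊃ p4)) ∨ (p1 ∨ p3)) ⊃ p1) ∧ p3)) = min(0.8, 0.1) = 0.1

0.10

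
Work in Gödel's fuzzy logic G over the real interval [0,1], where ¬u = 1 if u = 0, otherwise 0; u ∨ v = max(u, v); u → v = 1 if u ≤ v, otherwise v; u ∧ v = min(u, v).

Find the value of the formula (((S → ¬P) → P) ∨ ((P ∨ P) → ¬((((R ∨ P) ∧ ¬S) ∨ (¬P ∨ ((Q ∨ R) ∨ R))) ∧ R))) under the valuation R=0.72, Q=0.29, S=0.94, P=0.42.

¬P: Gödel ¬ of 0.42 = 0 (operand ≠ 0)
(S → ¬P): 0.94 > 0, so result = 0
((S → ¬P) → P): 0 ≤ 0.42, so result = 1
(P ∨ P) = max(0.42, 0.42) = 0.42
(R ∨ P) = max(0.72, 0.42) = 0.72
¬S: Gödel ¬ of 0.94 = 0 (operand ≠ 0)
((R ∨ P) ∧ ¬S) = min(0.72, 0) = 0
¬P: Gödel ¬ of 0.42 = 0 (operand ≠ 0)
(Q ∨ R) = max(0.29, 0.72) = 0.72
((Q ∨ R) ∨ R) = max(0.72, 0.72) = 0.72
(¬P ∨ ((Q ∨ R) ∨ R)) = max(0, 0.72) = 0.72
(((R ∨ P) ∧ ¬S) ∨ (¬P ∨ ((Q ∨ R) ∨ R))) = max(0, 0.72) = 0.72
((((R ∨ P) ∧ ¬S) ∨ (¬P ∨ ((Q ∨ R) ∨ R))) ∧ R) = min(0.72, 0.72) = 0.72
¬((((R ∨ P) ∧ ¬S) ∨ (¬P ∨ ((Q ∨ R) ∨ R))) ∧ R): Gödel ¬ of 0.72 = 0 (operand ≠ 0)
((P ∨ P) → ¬((((R ∨ P) ∧ ¬S) ∨ (¬P ∨ ((Q ∨ R) ∨ R))) ∧ R)): 0.42 > 0, so result = 0
(((S → ¬P) → P) ∨ ((P ∨ P) → ¬((((R ∨ P) ∧ ¬S) ∨ (¬P ∨ ((Q ∨ R) ∨ R))) ∧ R))) = max(1, 0) = 1

1.00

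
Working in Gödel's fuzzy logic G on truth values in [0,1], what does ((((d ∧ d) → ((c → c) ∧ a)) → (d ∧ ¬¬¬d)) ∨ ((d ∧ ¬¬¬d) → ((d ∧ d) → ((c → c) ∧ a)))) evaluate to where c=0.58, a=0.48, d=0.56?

(d ∧ d) = min(0.56, 0.56) = 0.56
(c → c): 0.58 ≤ 0.58, so result = 1
((c → c) ∧ a) = min(1, 0.48) = 0.48
((d ∧ d) → ((c → c) ∧ a)): 0.56 > 0.48, so result = 0.48
¬d: Gödel ¬ of 0.56 = 0 (operand ≠ 0)
¬¬d: Gödel ¬ of 0 = 1 (operand is 0)
¬¬¬d: Gödel ¬ of 1 = 0 (operand ≠ 0)
(d ∧ ¬¬¬d) = min(0.56, 0) = 0
(((d ∧ d) → ((c → c) ∧ a)) → (d ∧ ¬¬¬d)): 0.48 > 0, so result = 0
¬d: Gödel ¬ of 0.56 = 0 (operand ≠ 0)
¬¬d: Gödel ¬ of 0 = 1 (operand is 0)
¬¬¬d: Gödel ¬ of 1 = 0 (operand ≠ 0)
(d ∧ ¬¬¬d) = min(0.56, 0) = 0
(d ∧ d) = min(0.56, 0.56) = 0.56
(c → c): 0.58 ≤ 0.58, so result = 1
((c → c) ∧ a) = min(1, 0.48) = 0.48
((d ∧ d) → ((c → c) ∧ a)): 0.56 > 0.48, so result = 0.48
((d ∧ ¬¬¬d) → ((d ∧ d) → ((c → c) ∧ a))): 0 ≤ 0.48, so result = 1
((((d ∧ d) → ((c → c) ∧ a)) → (d ∧ ¬¬¬d)) ∨ ((d ∧ ¬¬¬d) → ((d ∧ d) → ((c → c) ∧ a)))) = max(0, 1) = 1

1.00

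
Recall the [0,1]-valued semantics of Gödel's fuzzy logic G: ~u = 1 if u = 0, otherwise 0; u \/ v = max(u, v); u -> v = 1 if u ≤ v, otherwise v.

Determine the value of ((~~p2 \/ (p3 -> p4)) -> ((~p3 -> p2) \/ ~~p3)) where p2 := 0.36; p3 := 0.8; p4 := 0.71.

~p2: Gödel ¬ of 0.36 = 0 (operand ≠ 0)
~~p2: Gödel ¬ of 0 = 1 (operand is 0)
(p3 -> p4): 0.8 > 0.71, so result = 0.71
(~~p2 \/ (p3 -> p4)) = max(1, 0.71) = 1
~p3: Gödel ¬ of 0.8 = 0 (operand ≠ 0)
(~p3 -> p2): 0 ≤ 0.36, so result = 1
~p3: Gödel ¬ of 0.8 = 0 (operand ≠ 0)
~~p3: Gödel ¬ of 0 = 1 (operand is 0)
((~p3 -> p2) \/ ~~p3) = max(1, 1) = 1
((~~p2 \/ (p3 -> p4)) -> ((~p3 -> p2) \/ ~~p3)): 1 ≤ 1, so result = 1

1.00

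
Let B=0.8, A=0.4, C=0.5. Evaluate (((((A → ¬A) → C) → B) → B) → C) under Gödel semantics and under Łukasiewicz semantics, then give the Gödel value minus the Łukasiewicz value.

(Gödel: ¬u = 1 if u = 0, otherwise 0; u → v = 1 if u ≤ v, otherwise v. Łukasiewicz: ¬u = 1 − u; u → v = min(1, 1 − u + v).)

Gödel evaluation:
  ¬A: Gödel ¬ of 0.4 = 0 (operand ≠ 0)
  (A → ¬A): 0.4 > 0, so result = 0
  ((A → ¬A) → C): 0 ≤ 0.5, so result = 1
  (((A → ¬A) → C) → B): 1 > 0.8, so result = 0.8
  ((((A → ¬A) → C) → B) → B): 0.8 ≤ 0.8, so result = 1
  (((((A → ¬A) → C) → B) → B) → C): 1 > 0.5, so result = 0.5
  Gödel value = 0.5
Łukasiewicz evaluation:
  ¬A: Łukasiewicz ¬ gives 1 − 0.4 = 0.6
  (A → ¬A): min(1, 1 − 0.4 + 0.6) = 1
  ((A → ¬A) → C): min(1, 1 − 1 + 0.5) = 0.5
  (((A → ¬A) → C) → B): min(1, 1 − 0.5 + 0.8) = 1
  ((((A → ¬A) → C) → B) → B): min(1, 1 − 1 + 0.8) = 0.8
  (((((A → ¬A) → C) → B) → B) → C): min(1, 1 − 0.8 + 0.5) = 0.7
  Łukasiewicz value = 0.7
Difference: 0.5 − 0.7 = -0.20

-0.20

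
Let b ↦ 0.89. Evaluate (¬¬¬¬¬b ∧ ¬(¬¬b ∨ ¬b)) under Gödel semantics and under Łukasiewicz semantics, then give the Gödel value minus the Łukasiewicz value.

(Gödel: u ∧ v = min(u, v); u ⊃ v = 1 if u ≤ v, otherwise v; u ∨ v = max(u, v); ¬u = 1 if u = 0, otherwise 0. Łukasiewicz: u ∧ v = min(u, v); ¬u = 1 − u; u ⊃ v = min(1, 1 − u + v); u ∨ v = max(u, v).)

-0.11

Gödel evaluation:
  ¬b: Gödel ¬ of 0.89 = 0 (operand ≠ 0)
  ¬¬b: Gödel ¬ of 0 = 1 (operand is 0)
  ¬¬¬b: Gödel ¬ of 1 = 0 (operand ≠ 0)
  ¬¬¬¬b: Gödel ¬ of 0 = 1 (operand is 0)
  ¬¬¬¬¬b: Gödel ¬ of 1 = 0 (operand ≠ 0)
  ¬b: Gödel ¬ of 0.89 = 0 (operand ≠ 0)
  ¬¬b: Gödel ¬ of 0 = 1 (operand is 0)
  ¬b: Gödel ¬ of 0.89 = 0 (operand ≠ 0)
  (¬¬b ∨ ¬b) = max(1, 0) = 1
  ¬(¬¬b ∨ ¬b): Gödel ¬ of 1 = 0 (operand ≠ 0)
  (¬¬¬¬¬b ∧ ¬(¬¬b ∨ ¬b)) = min(0, 0) = 0
  Gödel value = 0
Łukasiewicz evaluation:
  ¬b: Łukasiewicz ¬ gives 1 − 0.89 = 0.11
  ¬¬b: Łukasiewicz ¬ gives 1 − 0.11 = 0.89
  ¬¬¬b: Łukasiewicz ¬ gives 1 − 0.89 = 0.11
  ¬¬¬¬b: Łukasiewicz ¬ gives 1 − 0.11 = 0.89
  ¬¬¬¬¬b: Łukasiewicz ¬ gives 1 − 0.89 = 0.11
  ¬b: Łukasiewicz ¬ gives 1 − 0.89 = 0.11
  ¬¬b: Łukasiewicz ¬ gives 1 − 0.11 = 0.89
  ¬b: Łukasiewicz ¬ gives 1 − 0.89 = 0.11
  (¬¬b ∨ ¬b) = max(0.89, 0.11) = 0.89
  ¬(¬¬b ∨ ¬b): Łukasiewicz ¬ gives 1 − 0.89 = 0.11
  (¬¬¬¬¬b ∧ ¬(¬¬b ∨ ¬b)) = min(0.11, 0.11) = 0.11
  Łukasiewicz value = 0.11
Difference: 0 − 0.11 = -0.11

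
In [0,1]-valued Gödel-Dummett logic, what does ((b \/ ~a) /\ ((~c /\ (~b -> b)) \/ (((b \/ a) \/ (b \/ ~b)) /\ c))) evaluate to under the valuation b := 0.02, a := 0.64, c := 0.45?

0.02

~a: Gödel ¬ of 0.64 = 0 (operand ≠ 0)
(b \/ ~a) = max(0.02, 0) = 0.02
~c: Gödel ¬ of 0.45 = 0 (operand ≠ 0)
~b: Gödel ¬ of 0.02 = 0 (operand ≠ 0)
(~b -> b): 0 ≤ 0.02, so result = 1
(~c /\ (~b -> b)) = min(0, 1) = 0
(b \/ a) = max(0.02, 0.64) = 0.64
~b: Gödel ¬ of 0.02 = 0 (operand ≠ 0)
(b \/ ~b) = max(0.02, 0) = 0.02
((b \/ a) \/ (b \/ ~b)) = max(0.64, 0.02) = 0.64
(((b \/ a) \/ (b \/ ~b)) /\ c) = min(0.64, 0.45) = 0.45
((~c /\ (~b -> b)) \/ (((b \/ a) \/ (b \/ ~b)) /\ c)) = max(0, 0.45) = 0.45
((b \/ ~a) /\ ((~c /\ (~b -> b)) \/ (((b \/ a) \/ (b \/ ~b)) /\ c))) = min(0.02, 0.45) = 0.02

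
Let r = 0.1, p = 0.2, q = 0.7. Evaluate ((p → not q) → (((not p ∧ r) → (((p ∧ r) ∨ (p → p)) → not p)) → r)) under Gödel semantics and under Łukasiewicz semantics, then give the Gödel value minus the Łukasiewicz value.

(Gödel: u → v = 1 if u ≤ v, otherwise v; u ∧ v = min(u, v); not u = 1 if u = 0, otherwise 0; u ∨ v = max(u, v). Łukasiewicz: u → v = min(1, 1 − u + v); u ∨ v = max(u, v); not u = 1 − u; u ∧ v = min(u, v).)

0.90

Gödel evaluation:
  not q: Gödel ¬ of 0.7 = 0 (operand ≠ 0)
  (p → not q): 0.2 > 0, so result = 0
  not p: Gödel ¬ of 0.2 = 0 (operand ≠ 0)
  (not p ∧ r) = min(0, 0.1) = 0
  (p ∧ r) = min(0.2, 0.1) = 0.1
  (p → p): 0.2 ≤ 0.2, so result = 1
  ((p ∧ r) ∨ (p → p)) = max(0.1, 1) = 1
  not p: Gödel ¬ of 0.2 = 0 (operand ≠ 0)
  (((p ∧ r) ∨ (p → p)) → not p): 1 > 0, so result = 0
  ((not p ∧ r) → (((p ∧ r) ∨ (p → p)) → not p)): 0 ≤ 0, so result = 1
  (((not p ∧ r) → (((p ∧ r) ∨ (p → p)) → not p)) → r): 1 > 0.1, so result = 0.1
  ((p → not q) → (((not p ∧ r) → (((p ∧ r) ∨ (p → p)) → not p)) → r)): 0 ≤ 0.1, so result = 1
  Gödel value = 1
Łukasiewicz evaluation:
  not q: Łukasiewicz ¬ gives 1 − 0.7 = 0.3
  (p → not q): min(1, 1 − 0.2 + 0.3) = 1
  not p: Łukasiewicz ¬ gives 1 − 0.2 = 0.8
  (not p ∧ r) = min(0.8, 0.1) = 0.1
  (p ∧ r) = min(0.2, 0.1) = 0.1
  (p → p): min(1, 1 − 0.2 + 0.2) = 1
  ((p ∧ r) ∨ (p → p)) = max(0.1, 1) = 1
  not p: Łukasiewicz ¬ gives 1 − 0.2 = 0.8
  (((p ∧ r) ∨ (p → p)) → not p): min(1, 1 − 1 + 0.8) = 0.8
  ((not p ∧ r) → (((p ∧ r) ∨ (p → p)) → not p)): min(1, 1 − 0.1 + 0.8) = 1
  (((not p ∧ r) → (((p ∧ r) ∨ (p → p)) → not p)) → r): min(1, 1 − 1 + 0.1) = 0.1
  ((p → not q) → (((not p ∧ r) → (((p ∧ r) ∨ (p → p)) → not p)) → r)): min(1, 1 − 1 + 0.1) = 0.1
  Łukasiewicz value = 0.1
Difference: 1 − 0.1 = 0.90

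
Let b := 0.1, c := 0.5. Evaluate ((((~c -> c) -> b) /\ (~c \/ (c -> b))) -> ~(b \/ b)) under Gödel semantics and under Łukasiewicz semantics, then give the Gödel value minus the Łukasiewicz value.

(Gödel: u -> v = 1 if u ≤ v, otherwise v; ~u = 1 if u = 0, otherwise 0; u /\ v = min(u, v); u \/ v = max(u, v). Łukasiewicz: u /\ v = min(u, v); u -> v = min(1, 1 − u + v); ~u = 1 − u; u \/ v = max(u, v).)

Gödel evaluation:
  ~c: Gödel ¬ of 0.5 = 0 (operand ≠ 0)
  (~c -> c): 0 ≤ 0.5, so result = 1
  ((~c -> c) -> b): 1 > 0.1, so result = 0.1
  ~c: Gödel ¬ of 0.5 = 0 (operand ≠ 0)
  (c -> b): 0.5 > 0.1, so result = 0.1
  (~c \/ (c -> b)) = max(0, 0.1) = 0.1
  (((~c -> c) -> b) /\ (~c \/ (c -> b))) = min(0.1, 0.1) = 0.1
  (b \/ b) = max(0.1, 0.1) = 0.1
  ~(b \/ b): Gödel ¬ of 0.1 = 0 (operand ≠ 0)
  ((((~c -> c) -> b) /\ (~c \/ (c -> b))) -> ~(b \/ b)): 0.1 > 0, so result = 0
  Gödel value = 0
Łukasiewicz evaluation:
  ~c: Łukasiewicz ¬ gives 1 − 0.5 = 0.5
  (~c -> c): min(1, 1 − 0.5 + 0.5) = 1
  ((~c -> c) -> b): min(1, 1 − 1 + 0.1) = 0.1
  ~c: Łukasiewicz ¬ gives 1 − 0.5 = 0.5
  (c -> b): min(1, 1 − 0.5 + 0.1) = 0.6
  (~c \/ (c -> b)) = max(0.5, 0.6) = 0.6
  (((~c -> c) -> b) /\ (~c \/ (c -> b))) = min(0.1, 0.6) = 0.1
  (b \/ b) = max(0.1, 0.1) = 0.1
  ~(b \/ b): Łukasiewicz ¬ gives 1 − 0.1 = 0.9
  ((((~c -> c) -> b) /\ (~c \/ (c -> b))) -> ~(b \/ b)): min(1, 1 − 0.1 + 0.9) = 1
  Łukasiewicz value = 1
Difference: 0 − 1 = -1.00

-1.00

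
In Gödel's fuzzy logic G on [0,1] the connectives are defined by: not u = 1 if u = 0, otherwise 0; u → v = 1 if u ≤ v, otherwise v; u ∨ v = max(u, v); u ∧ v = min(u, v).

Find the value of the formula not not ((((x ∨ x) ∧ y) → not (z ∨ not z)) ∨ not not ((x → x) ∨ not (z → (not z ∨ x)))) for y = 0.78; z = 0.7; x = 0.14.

1.00

(x ∨ x) = max(0.14, 0.14) = 0.14
((x ∨ x) ∧ y) = min(0.14, 0.78) = 0.14
not z: Gödel ¬ of 0.7 = 0 (operand ≠ 0)
(z ∨ not z) = max(0.7, 0) = 0.7
not (z ∨ not z): Gödel ¬ of 0.7 = 0 (operand ≠ 0)
(((x ∨ x) ∧ y) → not (z ∨ not z)): 0.14 > 0, so result = 0
(x → x): 0.14 ≤ 0.14, so result = 1
not z: Gödel ¬ of 0.7 = 0 (operand ≠ 0)
(not z ∨ x) = max(0, 0.14) = 0.14
(z → (not z ∨ x)): 0.7 > 0.14, so result = 0.14
not (z → (not z ∨ x)): Gödel ¬ of 0.14 = 0 (operand ≠ 0)
((x → x) ∨ not (z → (not z ∨ x))) = max(1, 0) = 1
not ((x → x) ∨ not (z → (not z ∨ x))): Gödel ¬ of 1 = 0 (operand ≠ 0)
not not ((x → x) ∨ not (z → (not z ∨ x))): Gödel ¬ of 0 = 1 (operand is 0)
((((x ∨ x) ∧ y) → not (z ∨ not z)) ∨ not not ((x → x) ∨ not (z → (not z ∨ x)))) = max(0, 1) = 1
not ((((x ∨ x) ∧ y) → not (z ∨ not z)) ∨ not not ((x → x) ∨ not (z → (not z ∨ x)))): Gödel ¬ of 1 = 0 (operand ≠ 0)
not not ((((x ∨ x) ∧ y) → not (z ∨ not z)) ∨ not not ((x → x) ∨ not (z → (not z ∨ x)))): Gödel ¬ of 0 = 1 (operand is 0)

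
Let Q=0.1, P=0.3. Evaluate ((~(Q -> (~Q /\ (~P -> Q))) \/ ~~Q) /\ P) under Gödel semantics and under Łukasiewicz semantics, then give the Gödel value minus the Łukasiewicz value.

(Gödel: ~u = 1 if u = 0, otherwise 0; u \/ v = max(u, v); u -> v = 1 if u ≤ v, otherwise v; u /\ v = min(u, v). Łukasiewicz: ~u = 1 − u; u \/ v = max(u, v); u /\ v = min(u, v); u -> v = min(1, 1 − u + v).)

Gödel evaluation:
  ~Q: Gödel ¬ of 0.1 = 0 (operand ≠ 0)
  ~P: Gödel ¬ of 0.3 = 0 (operand ≠ 0)
  (~P -> Q): 0 ≤ 0.1, so result = 1
  (~Q /\ (~P -> Q)) = min(0, 1) = 0
  (Q -> (~Q /\ (~P -> Q))): 0.1 > 0, so result = 0
  ~(Q -> (~Q /\ (~P -> Q))): Gödel ¬ of 0 = 1 (operand is 0)
  ~Q: Gödel ¬ of 0.1 = 0 (operand ≠ 0)
  ~~Q: Gödel ¬ of 0 = 1 (operand is 0)
  (~(Q -> (~Q /\ (~P -> Q))) \/ ~~Q) = max(1, 1) = 1
  ((~(Q -> (~Q /\ (~P -> Q))) \/ ~~Q) /\ P) = min(1, 0.3) = 0.3
  Gödel value = 0.3
Łukasiewicz evaluation:
  ~Q: Łukasiewicz ¬ gives 1 − 0.1 = 0.9
  ~P: Łukasiewicz ¬ gives 1 − 0.3 = 0.7
  (~P -> Q): min(1, 1 − 0.7 + 0.1) = 0.4
  (~Q /\ (~P -> Q)) = min(0.9, 0.4) = 0.4
  (Q -> (~Q /\ (~P -> Q))): min(1, 1 − 0.1 + 0.4) = 1
  ~(Q -> (~Q /\ (~P -> Q))): Łukasiewicz ¬ gives 1 − 1 = 0
  ~Q: Łukasiewicz ¬ gives 1 − 0.1 = 0.9
  ~~Q: Łukasiewicz ¬ gives 1 − 0.9 = 0.1
  (~(Q -> (~Q /\ (~P -> Q))) \/ ~~Q) = max(0, 0.1) = 0.1
  ((~(Q -> (~Q /\ (~P -> Q))) \/ ~~Q) /\ P) = min(0.1, 0.3) = 0.1
  Łukasiewicz value = 0.1
Difference: 0.3 − 0.1 = 0.20

0.20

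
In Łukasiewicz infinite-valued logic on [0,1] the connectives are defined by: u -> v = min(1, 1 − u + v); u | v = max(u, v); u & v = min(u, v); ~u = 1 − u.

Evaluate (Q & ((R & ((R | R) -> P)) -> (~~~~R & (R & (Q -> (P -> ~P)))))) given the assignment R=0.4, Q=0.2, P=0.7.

0.20

(R | R) = max(0.4, 0.4) = 0.4
((R | R) -> P): min(1, 1 − 0.4 + 0.7) = 1
(R & ((R | R) -> P)) = min(0.4, 1) = 0.4
~R: Łukasiewicz ¬ gives 1 − 0.4 = 0.6
~~R: Łukasiewicz ¬ gives 1 − 0.6 = 0.4
~~~R: Łukasiewicz ¬ gives 1 − 0.4 = 0.6
~~~~R: Łukasiewicz ¬ gives 1 − 0.6 = 0.4
~P: Łukasiewicz ¬ gives 1 − 0.7 = 0.3
(P -> ~P): min(1, 1 − 0.7 + 0.3) = 0.6
(Q -> (P -> ~P)): min(1, 1 − 0.2 + 0.6) = 1
(R & (Q -> (P -> ~P))) = min(0.4, 1) = 0.4
(~~~~R & (R & (Q -> (P -> ~P)))) = min(0.4, 0.4) = 0.4
((R & ((R | R) -> P)) -> (~~~~R & (R & (Q -> (P -> ~P))))): min(1, 1 − 0.4 + 0.4) = 1
(Q & ((R & ((R | R) -> P)) -> (~~~~R & (R & (Q -> (P -> ~P)))))) = min(0.2, 1) = 0.2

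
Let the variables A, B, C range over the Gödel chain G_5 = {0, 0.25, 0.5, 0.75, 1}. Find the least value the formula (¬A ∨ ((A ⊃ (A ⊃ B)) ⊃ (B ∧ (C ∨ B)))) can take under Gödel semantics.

0.25

The minimum is attained at A = 0.25, B = 0.25, C = 0:
  ¬A: Gödel ¬ of 0.25 = 0 (operand ≠ 0)
  (A ⊃ B): 0.25 ≤ 0.25, so result = 1
  (A ⊃ (A ⊃ B)): 0.25 ≤ 1, so result = 1
  (C ∨ B) = max(0, 0.25) = 0.25
  (B ∧ (C ∨ B)) = min(0.25, 0.25) = 0.25
  ((A ⊃ (A ⊃ B)) ⊃ (B ∧ (C ∨ B))): 1 > 0.25, so result = 0.25
  (¬A ∨ ((A ⊃ (A ⊃ B)) ⊃ (B ∧ (C ∨ B)))) = max(0, 0.25) = 0.25
Checking all 125 assignments confirms none give a value below 0.25.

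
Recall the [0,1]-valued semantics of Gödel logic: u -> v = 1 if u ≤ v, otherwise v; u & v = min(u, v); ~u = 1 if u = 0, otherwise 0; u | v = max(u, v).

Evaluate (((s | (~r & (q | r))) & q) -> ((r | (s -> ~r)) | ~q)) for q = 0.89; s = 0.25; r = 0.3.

~r: Gödel ¬ of 0.3 = 0 (operand ≠ 0)
(q | r) = max(0.89, 0.3) = 0.89
(~r & (q | r)) = min(0, 0.89) = 0
(s | (~r & (q | r))) = max(0.25, 0) = 0.25
((s | (~r & (q | r))) & q) = min(0.25, 0.89) = 0.25
~r: Gödel ¬ of 0.3 = 0 (operand ≠ 0)
(s -> ~r): 0.25 > 0, so result = 0
(r | (s -> ~r)) = max(0.3, 0) = 0.3
~q: Gödel ¬ of 0.89 = 0 (operand ≠ 0)
((r | (s -> ~r)) | ~q) = max(0.3, 0) = 0.3
(((s | (~r & (q | r))) & q) -> ((r | (s -> ~r)) | ~q)): 0.25 ≤ 0.3, so result = 1

1.00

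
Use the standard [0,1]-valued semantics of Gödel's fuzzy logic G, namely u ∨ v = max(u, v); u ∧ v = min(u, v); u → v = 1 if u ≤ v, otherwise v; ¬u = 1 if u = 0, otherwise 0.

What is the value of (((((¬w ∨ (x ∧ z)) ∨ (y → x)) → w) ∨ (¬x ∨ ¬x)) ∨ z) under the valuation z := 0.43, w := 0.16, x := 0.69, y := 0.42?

¬w: Gödel ¬ of 0.16 = 0 (operand ≠ 0)
(x ∧ z) = min(0.69, 0.43) = 0.43
(¬w ∨ (x ∧ z)) = max(0, 0.43) = 0.43
(y → x): 0.42 ≤ 0.69, so result = 1
((¬w ∨ (x ∧ z)) ∨ (y → x)) = max(0.43, 1) = 1
(((¬w ∨ (x ∧ z)) ∨ (y → x)) → w): 1 > 0.16, so result = 0.16
¬x: Gödel ¬ of 0.69 = 0 (operand ≠ 0)
¬x: Gödel ¬ of 0.69 = 0 (operand ≠ 0)
(¬x ∨ ¬x) = max(0, 0) = 0
((((¬w ∨ (x ∧ z)) ∨ (y → x)) → w) ∨ (¬x ∨ ¬x)) = max(0.16, 0) = 0.16
(((((¬w ∨ (x ∧ z)) ∨ (y → x)) → w) ∨ (¬x ∨ ¬x)) ∨ z) = max(0.16, 0.43) = 0.43

0.43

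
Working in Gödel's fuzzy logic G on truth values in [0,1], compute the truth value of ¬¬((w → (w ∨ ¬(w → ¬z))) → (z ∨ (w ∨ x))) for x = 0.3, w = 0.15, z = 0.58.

¬z: Gödel ¬ of 0.58 = 0 (operand ≠ 0)
(w → ¬z): 0.15 > 0, so result = 0
¬(w → ¬z): Gödel ¬ of 0 = 1 (operand is 0)
(w ∨ ¬(w → ¬z)) = max(0.15, 1) = 1
(w → (w ∨ ¬(w → ¬z))): 0.15 ≤ 1, so result = 1
(w ∨ x) = max(0.15, 0.3) = 0.3
(z ∨ (w ∨ x)) = max(0.58, 0.3) = 0.58
((w → (w ∨ ¬(w → ¬z))) → (z ∨ (w ∨ x))): 1 > 0.58, so result = 0.58
¬((w → (w ∨ ¬(w → ¬z))) → (z ∨ (w ∨ x))): Gödel ¬ of 0.58 = 0 (operand ≠ 0)
¬¬((w → (w ∨ ¬(w → ¬z))) → (z ∨ (w ∨ x))): Gödel ¬ of 0 = 1 (operand is 0)

1.00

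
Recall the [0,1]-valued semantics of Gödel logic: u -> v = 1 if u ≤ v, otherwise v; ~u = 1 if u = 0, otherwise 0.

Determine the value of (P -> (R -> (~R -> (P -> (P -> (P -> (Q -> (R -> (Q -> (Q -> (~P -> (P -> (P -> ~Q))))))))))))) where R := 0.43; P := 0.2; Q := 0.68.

1.00

~R: Gödel ¬ of 0.43 = 0 (operand ≠ 0)
~P: Gödel ¬ of 0.2 = 0 (operand ≠ 0)
~Q: Gödel ¬ of 0.68 = 0 (operand ≠ 0)
(P -> ~Q): 0.2 > 0, so result = 0
(P -> (P -> ~Q)): 0.2 > 0, so result = 0
(~P -> (P -> (P -> ~Q))): 0 ≤ 0, so result = 1
(Q -> (~P -> (P -> (P -> ~Q)))): 0.68 ≤ 1, so result = 1
(Q -> (Q -> (~P -> (P -> (P -> ~Q))))): 0.68 ≤ 1, so result = 1
(R -> (Q -> (Q -> (~P -> (P -> (P -> ~Q)))))): 0.43 ≤ 1, so result = 1
(Q -> (R -> (Q -> (Q -> (~P -> (P -> (P -> ~Q))))))): 0.68 ≤ 1, so result = 1
(P -> (Q -> (R -> (Q -> (Q -> (~P -> (P -> (P -> ~Q)))))))): 0.2 ≤ 1, so result = 1
(P -> (P -> (Q -> (R -> (Q -> (Q -> (~P -> (P -> (P -> ~Q))))))))): 0.2 ≤ 1, so result = 1
(P -> (P -> (P -> (Q -> (R -> (Q -> (Q -> (~P -> (P -> (P -> ~Q)))))))))): 0.2 ≤ 1, so result = 1
(~R -> (P -> (P -> (P -> (Q -> (R -> (Q -> (Q -> (~P -> (P -> (P -> ~Q))))))))))): 0 ≤ 1, so result = 1
(R -> (~R -> (P -> (P -> (P -> (Q -> (R -> (Q -> (Q -> (~P -> (P -> (P -> ~Q)))))))))))): 0.43 ≤ 1, so result = 1
(P -> (R -> (~R -> (P -> (P -> (P -> (Q -> (R -> (Q -> (Q -> (~P -> (P -> (P -> ~Q))))))))))))): 0.2 ≤ 1, so result = 1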